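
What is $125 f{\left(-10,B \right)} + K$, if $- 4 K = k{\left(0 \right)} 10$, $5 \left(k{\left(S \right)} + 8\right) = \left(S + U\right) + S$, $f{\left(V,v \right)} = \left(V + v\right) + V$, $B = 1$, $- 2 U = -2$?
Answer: $- \frac{4711}{2} \approx -2355.5$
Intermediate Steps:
$U = 1$ ($U = \left(- \frac{1}{2}\right) \left(-2\right) = 1$)
$f{\left(V,v \right)} = v + 2 V$
$k{\left(S \right)} = - \frac{39}{5} + \frac{2 S}{5}$ ($k{\left(S \right)} = -8 + \frac{\left(S + 1\right) + S}{5} = -8 + \frac{\left(1 + S\right) + S}{5} = -8 + \frac{1 + 2 S}{5} = -8 + \left(\frac{1}{5} + \frac{2 S}{5}\right) = - \frac{39}{5} + \frac{2 S}{5}$)
$K = \frac{39}{2}$ ($K = - \frac{\left(- \frac{39}{5} + \frac{2}{5} \cdot 0\right) 10}{4} = - \frac{\left(- \frac{39}{5} + 0\right) 10}{4} = - \frac{\left(- \frac{39}{5}\right) 10}{4} = \left(- \frac{1}{4}\right) \left(-78\right) = \frac{39}{2} \approx 19.5$)
$125 f{\left(-10,B \right)} + K = 125 \left(1 + 2 \left(-10\right)\right) + \frac{39}{2} = 125 \left(1 - 20\right) + \frac{39}{2} = 125 \left(-19\right) + \frac{39}{2} = -2375 + \frac{39}{2} = - \frac{4711}{2}$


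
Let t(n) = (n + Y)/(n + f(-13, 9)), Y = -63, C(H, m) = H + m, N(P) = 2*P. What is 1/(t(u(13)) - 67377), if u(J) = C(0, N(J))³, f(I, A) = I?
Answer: -17563/1183324738 ≈ -1.4842e-5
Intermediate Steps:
u(J) = 8*J³ (u(J) = (0 + 2*J)³ = (2*J)³ = 8*J³)
t(n) = (-63 + n)/(-13 + n) (t(n) = (n - 63)/(n - 13) = (-63 + n)/(-13 + n))
1/(t(u(13)) - 67377) = 1/((-63 + 8*13³)/(-13 + 8*13³) - 67377) = 1/((-63 + 8*2197)/(-13 + 8*2197) - 67377) = 1/((-63 + 17576)/(-13 + 17576) - 67377) = 1/(17513/17563 - 67377) = 1/(-1183324738/17563) = -17563/1183324738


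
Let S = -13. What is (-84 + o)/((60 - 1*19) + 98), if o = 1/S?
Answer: -1093/1807 ≈ -0.60487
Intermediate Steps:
o = -1/13 (o = 1/(-13) = -1/13 ≈ -0.076923)
(-84 + o)/((60 - 1*19) + 98) = (-84 - 1/13)/((60 - 1*19) + 98) = -1093/13/((60 - 19) + 98) = -1093/13/(41 + 98) = -1093/13/139 = (1/139)*(-1093/13) = -1093/1807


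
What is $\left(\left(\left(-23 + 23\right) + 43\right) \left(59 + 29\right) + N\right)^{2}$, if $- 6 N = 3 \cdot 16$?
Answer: $14258176$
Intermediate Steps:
$N = -8$ ($N = - \frac{3 \cdot 16}{6} = \left(- \frac{1}{6}\right) 48 = -8$)
$\left(\left(\left(-23 + 23\right) + 43\right) \left(59 + 29\right) + N\right)^{2} = \left(\left(\left(-23 + 23\right) + 43\right) \left(59 + 29\right) - 8\right)^{2} = \left(\left(0 + 43\right) 88 - 8\right)^{2} = \left(43 \cdot 88 - 8\right)^{2} = \left(3784 - 8\right)^{2} = 3776^{2} = 14258176$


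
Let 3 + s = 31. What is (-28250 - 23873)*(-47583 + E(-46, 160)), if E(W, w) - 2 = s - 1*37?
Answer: 2480533570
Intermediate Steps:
s = 28 (s = -3 + 31 = 28)
E(W, w) = -7 (E(W, w) = 2 + (28 - 1*37) = 2 + (28 - 37) = 2 - 9 = -7)
(-28250 - 23873)*(-47583 + E(-46, 160)) = (-28250 - 23873)*(-47583 - 7) = -52123*(-47590) = 2480533570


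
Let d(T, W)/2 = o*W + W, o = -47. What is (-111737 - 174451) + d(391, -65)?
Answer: -280208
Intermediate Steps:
d(T, W) = -92*W (d(T, W) = 2*(-47*W + W) = 2*(-46*W) = -92*W)
(-111737 - 174451) + d(391, -65) = (-111737 - 174451) - 92*(-65) = -286188 + 5980 = -280208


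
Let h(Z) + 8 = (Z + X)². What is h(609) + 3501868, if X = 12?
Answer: 3887501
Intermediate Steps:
h(Z) = -8 + (12 + Z)² (h(Z) = -8 + (Z + 12)² = -8 + (12 + Z)²)
h(609) + 3501868 = (-8 + (12 + 609)²) + 3501868 = (-8 + 621²) + 3501868 = (-8 + 385641) + 3501868 = 385633 + 3501868 = 3887501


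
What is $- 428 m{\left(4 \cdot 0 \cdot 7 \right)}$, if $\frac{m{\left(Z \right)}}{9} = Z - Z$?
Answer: $0$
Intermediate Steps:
$m{\left(Z \right)} = 0$ ($m{\left(Z \right)} = 9 \left(Z - Z\right) = 9 \cdot 0 = 0$)
$- 428 m{\left(4 \cdot 0 \cdot 7 \right)} = \left(-428\right) 0 = 0$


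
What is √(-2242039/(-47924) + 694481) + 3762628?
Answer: 3762628 + √398782187355823/23962 ≈ 3.7635e+6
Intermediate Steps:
√(-2242039/(-47924) + 694481) + 3762628 = √(-2242039*(-1/47924) + 694481) + 3762628 = √(2242039/47924 + 694481) + 3762628 = √(33284549483/47924) + 3762628 = √398782187355823/23962 + 3762628 = 3762628 + √398782187355823/23962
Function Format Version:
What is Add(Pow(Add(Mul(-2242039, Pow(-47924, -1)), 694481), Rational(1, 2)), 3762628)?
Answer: Add(3762628, Mul(Rational(1, 23962), Pow(398782187355823, Rational(1, 2)))) ≈ 3.7635e+6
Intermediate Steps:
Add(Pow(Add(Mul(-2242039, Pow(-47924, -1)), 694481), Rational(1, 2)), 3762628) = Add(Pow(Add(Mul(-2242039, Rational(-1, 47924)), 694481), Rational(1, 2)), 3762628) = Add(Pow(Add(Rational(2242039, 47924), 694481), Rational(1, 2)), 3762628) = Add(Pow(Rational(33284549483, 47924), Rational(1, 2)), 3762628) = Add(Mul(Rational(1, 23962), Pow(398782187355823, Rational(1, 2))), 3762628) = Add(3762628, Mul(Rational(1, 23962), Pow(398782187355823, Rational(1, 2))))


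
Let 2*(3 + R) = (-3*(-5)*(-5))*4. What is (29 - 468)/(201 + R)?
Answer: -439/48 ≈ -9.1458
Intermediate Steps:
R = -153 (R = -3 + ((-3*(-5)*(-5))*4)/2 = -3 + ((15*(-5))*4)/2 = -3 + (-75*4)/2 = -3 + (½)*(-300) = -3 - 150 = -153)
(29 - 468)/(201 + R) = (29 - 468)/(201 - 153) = -439/48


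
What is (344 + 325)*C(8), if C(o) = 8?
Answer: 5352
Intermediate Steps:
(344 + 325)*C(8) = (344 + 325)*8 = 669*8 = 5352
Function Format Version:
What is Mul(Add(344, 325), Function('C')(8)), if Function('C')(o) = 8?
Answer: 5352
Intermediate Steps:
Mul(Add(344, 325), Function('C')(8)) = Mul(Add(344, 325), 8) = Mul(669, 8) = 5352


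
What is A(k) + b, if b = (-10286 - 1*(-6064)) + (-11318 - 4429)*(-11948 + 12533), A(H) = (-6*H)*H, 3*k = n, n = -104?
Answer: -27670283/3 ≈ -9.2234e+6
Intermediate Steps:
k = -104/3 (k = (⅓)*(-104) = -104/3 ≈ -34.667)
A(H) = -6*H²
b = -9216217 (b = (-10286 + 6064) - 15747*585 = -4222 - 9211995 = -9216217)
A(k) + b = -6*(-104/3)² - 9216217 = -6*10816/9 - 9216217 = -21632/3 - 9216217 = -27670283/3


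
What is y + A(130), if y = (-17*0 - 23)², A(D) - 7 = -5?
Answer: 531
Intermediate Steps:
A(D) = 2 (A(D) = 7 - 5 = 2)
y = 529 (y = (0 - 23)² = (-23)² = 529)
y + A(130) = 529 + 2 = 531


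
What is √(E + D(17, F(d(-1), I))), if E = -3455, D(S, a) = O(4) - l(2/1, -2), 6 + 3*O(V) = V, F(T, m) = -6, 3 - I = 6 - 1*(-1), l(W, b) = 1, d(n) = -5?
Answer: I*√31110/3 ≈ 58.793*I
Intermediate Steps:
I = -4 (I = 3 - (6 - 1*(-1)) = 3 - (6 + 1) = 3 - 1*7 = 3 - 7 = -4)
O(V) = -2 + V/3
D(S, a) = -5/3 (D(S, a) = (-2 + (⅓)*4) - 1*1 = (-2 + 4/3) - 1 = -⅔ - 1 = -5/3)
√(E + D(17, F(d(-1), I))) = √(-3455 - 5/3) = √(-10370/3) = I*√31110/3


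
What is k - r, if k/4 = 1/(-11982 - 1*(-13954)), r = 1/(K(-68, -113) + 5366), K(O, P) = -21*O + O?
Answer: 6233/3315918 ≈ 0.0018797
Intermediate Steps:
K(O, P) = -20*O
r = 1/6726 (r = 1/(-20*(-68) + 5366) = 1/(1360 + 5366) = 1/6726 ≈ 0.00014868)
k = 1/493 (k = 4/(-11982 - 1*(-13954)) = 4/(-11982 + 13954) = 4/1972 = 4*(1/1972) = 1/493 ≈ 0.0020284)
k - r = 1/493 - 1*1/6726 = 1/493 - 1/6726 = 6233/3315918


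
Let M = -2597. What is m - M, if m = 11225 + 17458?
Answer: 31280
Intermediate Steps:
m = 28683
m - M = 28683 - 1*(-2597) = 28683 + 2597 = 31280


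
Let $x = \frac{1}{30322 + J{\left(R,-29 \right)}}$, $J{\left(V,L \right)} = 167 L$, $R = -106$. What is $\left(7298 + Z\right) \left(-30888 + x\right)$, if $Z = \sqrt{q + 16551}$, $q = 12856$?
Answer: $- \frac{5743492071598}{25479} - \frac{786995351 \sqrt{29407}}{25479} \approx -2.3072 \cdot 10^{8}$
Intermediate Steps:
$Z = \sqrt{29407}$ ($Z = \sqrt{12856 + 16551} = \sqrt{29407} \approx 171.48$)
$x = \frac{1}{25479}$ ($x = \frac{1}{30322 + 167 \left(-29\right)} = \frac{1}{30322 - 4843} = \frac{1}{25479} \approx 3.9248 \cdot 10^{-5}$)
$\left(7298 + Z\right) \left(-30888 + x\right) = \left(7298 + \sqrt{29407}\right) \left(-30888 + \frac{1}{25479}\right) = \left(7298 + \sqrt{29407}\right) \left(- \frac{786995351}{25479}\right) = - \frac{5743492071598}{25479} - \frac{786995351 \sqrt{29407}}{25479}$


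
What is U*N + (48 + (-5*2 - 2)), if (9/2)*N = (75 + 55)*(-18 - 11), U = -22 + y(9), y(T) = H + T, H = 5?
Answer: 60644/9 ≈ 6738.2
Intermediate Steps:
y(T) = 5 + T
U = -8 (U = -22 + (5 + 9) = -22 + 14 = -8)
N = -7540/9 (N = 2*((75 + 55)*(-18 - 11))/9 = 2*(130*(-29))/9 = (2/9)*(-3770) = -7540/9 ≈ -837.78)
U*N + (48 + (-5*2 - 2)) = -8*(-7540/9) + (48 + (-5*2 - 2)) = 60320/9 + (48 + (-10 - 2)) = 60320/9 + (48 - 12) = 60320/9 + 36 = 60644/9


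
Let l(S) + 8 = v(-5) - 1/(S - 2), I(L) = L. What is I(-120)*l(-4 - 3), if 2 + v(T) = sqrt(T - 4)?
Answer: 3560/3 - 360*I ≈ 1186.7 - 360.0*I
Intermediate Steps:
v(T) = -2 + sqrt(-4 + T) (v(T) = -2 + sqrt(T - 4) = -2 + sqrt(-4 + T))
l(S) = -10 - 1/(-2 + S) + 3*I (l(S) = -8 + ((-2 + sqrt(-4 - 5)) - 1/(S - 2)) = -8 + ((-2 + sqrt(-9)) - 1/(-2 + S)) = -8 + ((-2 + 3*I) - 1/(-2 + S)) = -8 + (-2 - 1/(-2 + S) + 3*I) = -10 - 1/(-2 + S) + 3*I)
I(-120)*l(-4 - 3) = -120*(19 - 6*I + (-4 - 3)*(-10 + 3*I))/(-2 + (-4 - 3)) = -120*(19 - 6*I - 7*(-10 + 3*I))/(-2 - 7) = -120*(19 - 6*I + (70 - 21*I))/(-9) = -(-40)*(89 - 27*I)/3 = -120*(-89/9 + 3*I) = 3560/3 - 360*I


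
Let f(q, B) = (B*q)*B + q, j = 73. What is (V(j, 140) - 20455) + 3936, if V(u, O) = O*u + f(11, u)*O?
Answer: 8201901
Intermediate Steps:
f(q, B) = q + q*B**2 (f(q, B) = q*B**2 + q = q + q*B**2)
V(u, O) = O*u + O*(11 + 11*u**2) (V(u, O) = O*u + (11*(1 + u**2))*O = O*u + (11 + 11*u**2)*O = O*u + O*(11 + 11*u**2))
(V(j, 140) - 20455) + 3936 = (140*(11 + 73 + 11*73**2) - 20455) + 3936 = (140*(11 + 73 + 11*5329) - 20455) + 3936 = (140*(11 + 73 + 58619) - 20455) + 3936 = (140*58703 - 20455) + 3936 = (8218420 - 20455) + 3936 = 8197965 + 3936 = 8201901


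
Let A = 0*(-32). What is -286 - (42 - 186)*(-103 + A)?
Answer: -15118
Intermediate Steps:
A = 0
-286 - (42 - 186)*(-103 + A) = -286 - (42 - 186)*(-103 + 0) = -286 - (-144)*(-103) = -286 - 1*14832 = -286 - 14832 = -15118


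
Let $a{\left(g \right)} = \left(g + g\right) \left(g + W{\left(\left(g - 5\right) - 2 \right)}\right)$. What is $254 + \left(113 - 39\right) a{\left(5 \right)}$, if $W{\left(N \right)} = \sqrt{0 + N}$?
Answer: $3954 + 740 i \sqrt{2} \approx 3954.0 + 1046.5 i$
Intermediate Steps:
$W{\left(N \right)} = \sqrt{N}$
$a{\left(g \right)} = 2 g \left(g + \sqrt{-7 + g}\right)$ ($a{\left(g \right)} = \left(g + g\right) \left(g + \sqrt{\left(g - 5\right) - 2}\right) = 2 g \left(g + \sqrt{\left(-5 + g\right) - 2}\right) = 2 g \left(g + \sqrt{-7 + g}\right)$)
$254 + \left(113 - 39\right) a{\left(5 \right)} = 254 + \left(113 - 39\right) 2 \cdot 5 \left(5 + \sqrt{-7 + 5}\right) = 254 + \left(113 - 39\right) 2 \cdot 5 \left(5 + \sqrt{-2}\right) = 254 + 74 \cdot 2 \cdot 5 \left(5 + i \sqrt{2}\right) = 254 + 74 \left(50 + 10 i \sqrt{2}\right) = 254 + \left(3700 + 740 i \sqrt{2}\right) = 3954 + 740 i \sqrt{2}$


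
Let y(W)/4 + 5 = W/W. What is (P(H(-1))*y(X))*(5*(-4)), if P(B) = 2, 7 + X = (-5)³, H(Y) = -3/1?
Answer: 640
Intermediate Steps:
H(Y) = -3 (H(Y) = -3*1 = -3)
X = -132 (X = -7 + (-5)³ = -7 - 125 = -132)
y(W) = -16 (y(W) = -20 + 4*(W/W) = -20 + 4*1 = -20 + 4 = -16)
(P(H(-1))*y(X))*(5*(-4)) = (2*(-16))*(5*(-4)) = -32*(-20) = 640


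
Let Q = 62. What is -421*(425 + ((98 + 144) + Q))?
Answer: -306909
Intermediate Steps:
-421*(425 + ((98 + 144) + Q)) = -421*(425 + ((98 + 144) + 62)) = -421*(425 + (242 + 62)) = -421*(425 + 304) = -421*729 = -306909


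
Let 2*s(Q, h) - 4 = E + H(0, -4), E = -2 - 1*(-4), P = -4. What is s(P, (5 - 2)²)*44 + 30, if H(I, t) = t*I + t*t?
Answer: 514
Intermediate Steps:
H(I, t) = t² + I*t (H(I, t) = I*t + t² = t² + I*t)
E = 2 (E = -2 + 4 = 2)
s(Q, h) = 11 (s(Q, h) = 2 + (2 - 4*(0 - 4))/2 = 2 + (2 - 4*(-4))/2 = 2 + (2 + 16)/2 = 2 + (½)*18 = 2 + 9 = 11)
s(P, (5 - 2)²)*44 + 30 = 11*44 + 30 = 484 + 30 = 514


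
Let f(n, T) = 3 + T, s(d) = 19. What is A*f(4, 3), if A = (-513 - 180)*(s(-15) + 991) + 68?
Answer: -4199172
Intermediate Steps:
A = -699862 (A = (-513 - 180)*(19 + 991) + 68 = -693*1010 + 68 = -699930 + 68 = -699862)
A*f(4, 3) = -699862*(3 + 3) = -699862*6 = -4199172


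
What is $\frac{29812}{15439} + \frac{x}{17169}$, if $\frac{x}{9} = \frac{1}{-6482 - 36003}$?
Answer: $\frac{7248538972543}{3753864011545} \approx 1.931$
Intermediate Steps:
$x = - \frac{9}{42485}$ ($x = \frac{9}{-6482 - 36003} = \frac{9}{-42485} = 9 \left(- \frac{1}{42485}\right) = - \frac{9}{42485} \approx -0.00021184$)
$\frac{29812}{15439} + \frac{x}{17169} = \frac{29812}{15439} - \frac{9}{42485 \cdot 17169} = 29812 \cdot \frac{1}{15439} - \frac{3}{243141655} = \frac{29812}{15439} - \frac{3}{243141655} = \frac{7248538972543}{3753864011545}$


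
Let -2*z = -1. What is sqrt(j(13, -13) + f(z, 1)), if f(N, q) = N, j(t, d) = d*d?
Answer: sqrt(678)/2 ≈ 13.019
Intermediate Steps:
z = 1/2 (z = -1/2*(-1) = 1/2 ≈ 0.50000)
j(t, d) = d**2
sqrt(j(13, -13) + f(z, 1)) = sqrt((-13)**2 + 1/2) = sqrt(169 + 1/2) = sqrt(339/2) = sqrt(678)/2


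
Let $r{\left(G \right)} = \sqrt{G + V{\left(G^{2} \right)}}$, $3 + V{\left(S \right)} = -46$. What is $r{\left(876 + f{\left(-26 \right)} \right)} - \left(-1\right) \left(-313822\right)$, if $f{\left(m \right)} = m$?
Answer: $-313822 + 3 \sqrt{89} \approx -3.1379 \cdot 10^{5}$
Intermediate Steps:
$V{\left(S \right)} = -49$ ($V{\left(S \right)} = -3 - 46 = -49$)
$r{\left(G \right)} = \sqrt{-49 + G}$ ($r{\left(G \right)} = \sqrt{G - 49} = \sqrt{-49 + G}$)
$r{\left(876 + f{\left(-26 \right)} \right)} - \left(-1\right) \left(-313822\right) = \sqrt{-49 + \left(876 - 26\right)} - \left(-1\right) \left(-313822\right) = \sqrt{-49 + 850} - 313822 = \sqrt{801} - 313822 = 3 \sqrt{89} - 313822 = -313822 + 3 \sqrt{89}$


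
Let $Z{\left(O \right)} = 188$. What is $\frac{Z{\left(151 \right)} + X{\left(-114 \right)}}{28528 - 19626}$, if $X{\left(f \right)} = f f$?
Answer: $\frac{6592}{4451} \approx 1.481$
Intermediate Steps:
$X{\left(f \right)} = f^{2}$
$\frac{Z{\left(151 \right)} + X{\left(-114 \right)}}{28528 - 19626} = \frac{188 + \left(-114\right)^{2}}{28528 - 19626} = \frac{188 + 12996}{8902} = 13184 \cdot \frac{1}{8902} = \frac{6592}{4451}$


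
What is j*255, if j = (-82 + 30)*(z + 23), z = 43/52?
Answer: -315945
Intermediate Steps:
z = 43/52 (z = 43*(1/52) = 43/52 ≈ 0.82692)
j = -1239 (j = (-82 + 30)*(43/52 + 23) = -52*1239/52 = -1239)
j*255 = -1239*255 = -315945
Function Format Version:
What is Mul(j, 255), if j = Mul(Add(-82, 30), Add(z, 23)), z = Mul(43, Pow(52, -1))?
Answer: -315945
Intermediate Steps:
z = Rational(43, 52) (z = Mul(43, Rational(1, 52)) = Rational(43, 52) ≈ 0.82692)
j = -1239 (j = Mul(Add(-82, 30), Add(Rational(43, 52), 23)) = Mul(-52, Rational(1239, 52)) = -1239)
Mul(j, 255) = Mul(-1239, 255) = -315945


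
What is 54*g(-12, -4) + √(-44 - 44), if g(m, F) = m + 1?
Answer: -594 + 2*I*√22 ≈ -594.0 + 9.3808*I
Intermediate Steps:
g(m, F) = 1 + m
54*g(-12, -4) + √(-44 - 44) = 54*(1 - 12) + √(-44 - 44) = 54*(-11) + √(-88) = -594 + 2*I*√22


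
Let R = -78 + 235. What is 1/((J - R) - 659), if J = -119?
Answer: -1/935 ≈ -0.0010695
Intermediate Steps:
R = 157
1/((J - R) - 659) = 1/((-119 - 1*157) - 659) = 1/((-119 - 157) - 659) = 1/(-276 - 659) = 1/(-935) = -1/935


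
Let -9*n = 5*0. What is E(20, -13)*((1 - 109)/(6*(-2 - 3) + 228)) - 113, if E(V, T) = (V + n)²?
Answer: -3643/11 ≈ -331.18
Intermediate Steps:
n = 0 (n = -5*0/9 = -⅑*0 = 0)
E(V, T) = V² (E(V, T) = (V + 0)² = V²)
E(20, -13)*((1 - 109)/(6*(-2 - 3) + 228)) - 113 = 20²*((1 - 109)/(6*(-2 - 3) + 228)) - 113 = 400*(-108/(6*(-5) + 228)) - 113 = 400*(-108/(-30 + 228)) - 113 = 400*(-108/198) - 113 = 400*(-108*1/198) - 113 = 400*(-6/11) - 113 = -2400/11 - 113 = -3643/11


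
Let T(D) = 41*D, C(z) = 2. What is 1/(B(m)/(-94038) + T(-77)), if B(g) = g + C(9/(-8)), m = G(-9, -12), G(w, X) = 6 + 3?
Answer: -94038/296877977 ≈ -0.00031676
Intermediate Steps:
G(w, X) = 9
m = 9
B(g) = 2 + g (B(g) = g + 2 = 2 + g)
1/(B(m)/(-94038) + T(-77)) = 1/((2 + 9)/(-94038) + 41*(-77)) = 1/(11*(-1/94038) - 3157) = 1/(-11/94038 - 3157) = 1/(-296877977/94038) = -94038/296877977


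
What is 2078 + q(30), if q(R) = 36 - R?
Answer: 2084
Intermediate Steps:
2078 + q(30) = 2078 + (36 - 1*30) = 2078 + (36 - 30) = 2078 + 6 = 2084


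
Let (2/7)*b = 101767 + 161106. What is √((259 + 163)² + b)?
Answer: 3*√488062/2 ≈ 1047.9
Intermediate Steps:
b = 1840111/2 (b = 7*(101767 + 161106)/2 = (7/2)*262873 = 1840111/2 ≈ 9.2006e+5)
√((259 + 163)² + b) = √((259 + 163)² + 1840111/2) = √(422² + 1840111/2) = √(178084 + 1840111/2) = √(2196279/2) = 3*√488062/2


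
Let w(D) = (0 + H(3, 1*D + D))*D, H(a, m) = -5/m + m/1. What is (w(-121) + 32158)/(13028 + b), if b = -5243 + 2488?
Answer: 122875/20546 ≈ 5.9805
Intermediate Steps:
H(a, m) = m - 5/m (H(a, m) = -5/m + m*1 = -5/m + m = m - 5/m)
b = -2755
w(D) = D*(2*D - 5/(2*D)) (w(D) = (0 + ((1*D + D) - 5/(1*D + D)))*D = (0 + ((D + D) - 5/(D + D)))*D = (0 + (2*D - 5*1/(2*D)))*D = (0 + (2*D - 5/(2*D)))*D = (2*D - 5/(2*D))*D = D*(2*D - 5/(2*D)))
(w(-121) + 32158)/(13028 + b) = ((-5/2 + 2*(-121)**2) + 32158)/(13028 - 2755) = ((-5/2 + 2*14641) + 32158)/10273 = ((-5/2 + 29282) + 32158)*(1/10273) = (58559/2 + 32158)*(1/10273) = (122875/2)*(1/10273) = 122875/20546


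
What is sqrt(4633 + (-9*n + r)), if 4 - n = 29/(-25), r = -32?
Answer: 2*sqrt(28466)/5 ≈ 67.487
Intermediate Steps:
n = 129/25 (n = 4 - 29/(-25) = 4 - 29*(-1)/25 = 4 - 1*(-29/25) = 4 + 29/25 = 129/25 ≈ 5.1600)
sqrt(4633 + (-9*n + r)) = sqrt(4633 + (-9*129/25 - 32)) = sqrt(4633 + (-1161/25 - 32)) = sqrt(4633 - 1961/25) = sqrt(113864/25) = 2*sqrt(28466)/5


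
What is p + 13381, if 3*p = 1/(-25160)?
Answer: 1009997879/75480 ≈ 13381.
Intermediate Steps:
p = -1/75480 (p = (⅓)/(-25160) = (⅓)*(-1/25160) = -1/75480 ≈ -1.3249e-5)
p + 13381 = -1/75480 + 13381 = 1009997879/75480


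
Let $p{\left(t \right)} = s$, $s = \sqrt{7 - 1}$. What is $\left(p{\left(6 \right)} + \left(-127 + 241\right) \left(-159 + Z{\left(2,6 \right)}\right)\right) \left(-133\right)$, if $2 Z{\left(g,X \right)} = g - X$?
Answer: $2441082 - 133 \sqrt{6} \approx 2.4408 \cdot 10^{6}$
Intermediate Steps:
$s = \sqrt{6} \approx 2.4495$
$p{\left(t \right)} = \sqrt{6}$
$Z{\left(g,X \right)} = \frac{g}{2} - \frac{X}{2}$ ($Z{\left(g,X \right)} = \frac{g - X}{2} = \frac{g}{2} - \frac{X}{2}$)
$\left(p{\left(6 \right)} + \left(-127 + 241\right) \left(-159 + Z{\left(2,6 \right)}\right)\right) \left(-133\right) = \left(\sqrt{6} + \left(-127 + 241\right) \left(-159 + \left(\frac{1}{2} \cdot 2 - 3\right)\right)\right) \left(-133\right) = \left(\sqrt{6} + 114 \left(-159 + \left(1 - 3\right)\right)\right) \left(-133\right) = \left(\sqrt{6} + 114 \left(-159 - 2\right)\right) \left(-133\right) = \left(\sqrt{6} + 114 \left(-161\right)\right) \left(-133\right) = \left(\sqrt{6} - 18354\right) \left(-133\right) = \left(-18354 + \sqrt{6}\right) \left(-133\right) = 2441082 - 133 \sqrt{6}$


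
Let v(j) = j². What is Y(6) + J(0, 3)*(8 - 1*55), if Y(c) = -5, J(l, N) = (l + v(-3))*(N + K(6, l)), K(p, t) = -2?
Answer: -428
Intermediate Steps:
J(l, N) = (-2 + N)*(9 + l) (J(l, N) = (l + (-3)²)*(N - 2) = (l + 9)*(-2 + N) = (9 + l)*(-2 + N) = (-2 + N)*(9 + l))
Y(6) + J(0, 3)*(8 - 1*55) = -5 + (-18 - 2*0 + 9*3 + 3*0)*(8 - 1*55) = -5 + (-18 + 0 + 27 + 0)*(8 - 55) = -5 + 9*(-47) = -5 - 423 = -428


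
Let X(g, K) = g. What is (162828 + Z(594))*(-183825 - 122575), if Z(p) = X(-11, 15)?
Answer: -49887128800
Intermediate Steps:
Z(p) = -11
(162828 + Z(594))*(-183825 - 122575) = (162828 - 11)*(-183825 - 122575) = 162817*(-306400) = -49887128800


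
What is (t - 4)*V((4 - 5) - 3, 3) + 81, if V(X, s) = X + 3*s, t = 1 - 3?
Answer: 51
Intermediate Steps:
t = -2
(t - 4)*V((4 - 5) - 3, 3) + 81 = (-2 - 4)*(((4 - 5) - 3) + 3*3) + 81 = -6*((-1 - 3) + 9) + 81 = -6*(-4 + 9) + 81 = -6*5 + 81 = -30 + 81 = 51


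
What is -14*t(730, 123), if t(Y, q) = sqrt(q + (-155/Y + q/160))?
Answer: -7*sqrt(1053491470)/1460 ≈ -155.62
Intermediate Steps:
t(Y, q) = sqrt(-155/Y + 161*q/160) (t(Y, q) = sqrt(q + (-155/Y + q*(1/160))) = sqrt(q + (-155/Y + q/160)) = sqrt(-155/Y + 161*q/160))
-14*t(730, 123) = -7*sqrt(-248000/730 + 1610*123)/20 = -7*sqrt(-248000*1/730 + 198030)/20 = -7*sqrt(-24800/73 + 198030)/20 = -7*sqrt(14431390/73)/20 = -7*sqrt(1053491470)/73/20 = -7*sqrt(1053491470)/1460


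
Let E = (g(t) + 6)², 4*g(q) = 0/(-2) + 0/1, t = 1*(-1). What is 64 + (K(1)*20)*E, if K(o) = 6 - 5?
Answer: 784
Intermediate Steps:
K(o) = 1
t = -1
g(q) = 0 (g(q) = (0/(-2) + 0/1)/4 = (0*(-½) + 0*1)/4 = (0 + 0)/4 = (¼)*0 = 0)
E = 36 (E = (0 + 6)² = 6² = 36)
64 + (K(1)*20)*E = 64 + (1*20)*36 = 64 + 20*36 = 64 + 720 = 784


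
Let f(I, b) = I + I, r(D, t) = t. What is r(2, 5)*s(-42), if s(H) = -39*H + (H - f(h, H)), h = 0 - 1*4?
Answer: 8020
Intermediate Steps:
h = -4 (h = 0 - 4 = -4)
f(I, b) = 2*I
s(H) = 8 - 38*H (s(H) = -39*H + (H - 2*(-4)) = -39*H + (H - 1*(-8)) = -39*H + (H + 8) = -39*H + (8 + H) = 8 - 38*H)
r(2, 5)*s(-42) = 5*(8 - 38*(-42)) = 5*(8 + 1596) = 5*1604 = 8020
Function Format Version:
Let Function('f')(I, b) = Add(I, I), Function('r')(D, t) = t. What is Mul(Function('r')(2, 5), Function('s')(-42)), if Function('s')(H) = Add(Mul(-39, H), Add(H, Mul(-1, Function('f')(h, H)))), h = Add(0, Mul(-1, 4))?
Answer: 8020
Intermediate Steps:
h = -4 (h = Add(0, -4) = -4)
Function('f')(I, b) = Mul(2, I)
Function('s')(H) = Add(8, Mul(-38, H)) (Function('s')(H) = Add(Mul(-39, H), Add(H, Mul(-1, Mul(2, -4)))) = Add(Mul(-39, H), Add(H, Mul(-1, -8))) = Add(Mul(-39, H), Add(H, 8)) = Add(Mul(-39, H), Add(8, H)) = Add(8, Mul(-38, H)))
Mul(Function('r')(2, 5), Function('s')(-42)) = Mul(5, Add(8, Mul(-38, -42))) = Mul(5, Add(8, 1596)) = Mul(5, 1604) = 8020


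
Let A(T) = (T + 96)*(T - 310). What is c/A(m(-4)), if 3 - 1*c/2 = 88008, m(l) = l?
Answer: 88005/14444 ≈ 6.0928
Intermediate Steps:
c = -176010 (c = 6 - 2*88008 = 6 - 176016 = -176010)
A(T) = (-310 + T)*(96 + T) (A(T) = (96 + T)*(-310 + T) = (-310 + T)*(96 + T))
c/A(m(-4)) = -176010/(-29760 + (-4)**2 - 214*(-4)) = -176010/(-29760 + 16 + 856) = -176010/(-28888) = -176010*(-1/28888) = 88005/14444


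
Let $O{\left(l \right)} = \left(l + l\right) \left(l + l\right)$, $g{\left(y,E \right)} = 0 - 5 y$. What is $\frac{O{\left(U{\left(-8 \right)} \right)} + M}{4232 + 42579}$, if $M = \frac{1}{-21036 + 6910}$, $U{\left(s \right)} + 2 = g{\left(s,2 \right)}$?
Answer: $\frac{81591775}{661252186} \approx 0.12339$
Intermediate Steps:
$g{\left(y,E \right)} = - 5 y$
$U{\left(s \right)} = -2 - 5 s$
$M = - \frac{1}{14126}$ ($M = \frac{1}{-14126} = - \frac{1}{14126} \approx -7.0791 \cdot 10^{-5}$)
$O{\left(l \right)} = 4 l^{2}$ ($O{\left(l \right)} = 2 l 2 l = 4 l^{2}$)
$\frac{O{\left(U{\left(-8 \right)} \right)} + M}{4232 + 42579} = \frac{4 \left(-2 - -40\right)^{2} - \frac{1}{14126}}{4232 + 42579} = \frac{4 \left(-2 + 40\right)^{2} - \frac{1}{14126}}{46811} = \left(4 \cdot 38^{2} - \frac{1}{14126}\right) \frac{1}{46811} = \left(4 \cdot 1444 - \frac{1}{14126}\right) \frac{1}{46811} = \left(5776 - \frac{1}{14126}\right) \frac{1}{46811} = \frac{81591775}{14126} \cdot \frac{1}{46811} = \frac{81591775}{661252186}$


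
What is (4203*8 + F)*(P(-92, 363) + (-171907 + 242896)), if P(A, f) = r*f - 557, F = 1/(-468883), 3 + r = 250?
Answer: 2523981730705163/468883 ≈ 5.3830e+9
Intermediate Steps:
r = 247 (r = -3 + 250 = 247)
F = -1/468883 ≈ -2.1327e-6
P(A, f) = -557 + 247*f (P(A, f) = 247*f - 557 = -557 + 247*f)
(4203*8 + F)*(P(-92, 363) + (-171907 + 242896)) = (4203*8 - 1/468883)*((-557 + 247*363) + (-171907 + 242896)) = (33624 - 1/468883)*((-557 + 89661) + 70989) = 15765721991*(89104 + 70989)/468883 = (15765721991/468883)*160093 = 2523981730705163/468883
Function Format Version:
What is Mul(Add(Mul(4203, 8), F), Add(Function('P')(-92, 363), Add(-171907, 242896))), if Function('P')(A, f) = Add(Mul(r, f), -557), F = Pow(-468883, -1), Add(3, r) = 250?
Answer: Rational(2523981730705163, 468883) ≈ 5.3830e+9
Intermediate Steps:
r = 247 (r = Add(-3, 250) = 247)
F = Rational(-1, 468883) ≈ -2.1327e-6
Function('P')(A, f) = Add(-557, Mul(247, f)) (Function('P')(A, f) = Add(Mul(247, f), -557) = Add(-557, Mul(247, f)))
Mul(Add(Mul(4203, 8), F), Add(Function('P')(-92, 363), Add(-171907, 242896))) = Mul(Add(Mul(4203, 8), Rational(-1, 468883)), Add(Add(-557, Mul(247, 363)), Add(-171907, 242896))) = Mul(Add(33624, Rational(-1, 468883)), Add(Add(-557, 89661), 70989)) = Mul(Rational(15765721991, 468883), Add(89104, 70989)) = Mul(Rational(15765721991, 468883), 160093) = Rational(2523981730705163, 468883)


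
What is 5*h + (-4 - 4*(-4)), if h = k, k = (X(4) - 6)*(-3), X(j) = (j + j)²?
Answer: -858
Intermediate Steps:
X(j) = 4*j² (X(j) = (2*j)² = 4*j²)
k = -174 (k = (4*4² - 6)*(-3) = (4*16 - 6)*(-3) = (64 - 6)*(-3) = 58*(-3) = -174)
h = -174
5*h + (-4 - 4*(-4)) = 5*(-174) + (-4 - 4*(-4)) = -870 + (-4 + 16) = -870 + 12 = -858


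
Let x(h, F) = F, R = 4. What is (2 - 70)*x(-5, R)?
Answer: -272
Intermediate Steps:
(2 - 70)*x(-5, R) = (2 - 70)*4 = -68*4 = -272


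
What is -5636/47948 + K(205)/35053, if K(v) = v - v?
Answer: -1409/11987 ≈ -0.11754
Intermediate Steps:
K(v) = 0
-5636/47948 + K(205)/35053 = -5636/47948 + 0/35053 = -5636*1/47948 + 0*(1/35053) = -1409/11987 + 0 = -1409/11987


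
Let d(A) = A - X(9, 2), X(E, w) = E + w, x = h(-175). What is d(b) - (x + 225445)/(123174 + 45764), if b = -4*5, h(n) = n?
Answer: -2731174/84469 ≈ -32.333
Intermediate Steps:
x = -175
b = -20
d(A) = -11 + A (d(A) = A - (9 + 2) = A - 1*11 = A - 11 = -11 + A)
d(b) - (x + 225445)/(123174 + 45764) = (-11 - 20) - (-175 + 225445)/(123174 + 45764) = -31 - 225270/168938 = -31 - 1*112635/84469 = -31 - 112635/84469 = -2731174/84469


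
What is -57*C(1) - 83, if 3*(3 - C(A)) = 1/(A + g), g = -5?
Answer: -1035/4 ≈ -258.75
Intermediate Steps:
C(A) = 3 - 1/(3*(-5 + A)) (C(A) = 3 - 1/(3*(A - 5)) = 3 - 1/(3*(-5 + A)))
-57*C(1) - 83 = -19*(-46 + 9*1)/(-5 + 1) - 83 = -19*(-46 + 9)/(-4) - 83 = -19*(-1)*(-37)/4 - 83 = -57*37/12 - 83 = -703/4 - 83 = -1035/4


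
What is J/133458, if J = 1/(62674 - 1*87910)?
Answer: -1/3367946088 ≈ -2.9692e-10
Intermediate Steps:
J = -1/25236 (J = 1/(62674 - 87910) = 1/(-25236) = -1/25236 ≈ -3.9626e-5)
J/133458 = -1/25236/133458 = -1/25236*1/133458 = -1/3367946088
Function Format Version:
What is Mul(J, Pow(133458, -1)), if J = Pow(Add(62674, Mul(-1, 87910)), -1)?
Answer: Rational(-1, 3367946088) ≈ -2.9692e-10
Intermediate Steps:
J = Rational(-1, 25236) (J = Pow(Add(62674, -87910), -1) = Pow(-25236, -1) = Rational(-1, 25236) ≈ -3.9626e-5)
Mul(J, Pow(133458, -1)) = Mul(Rational(-1, 25236), Pow(133458, -1)) = Mul(Rational(-1, 25236), Rational(1, 133458)) = Rational(-1, 3367946088)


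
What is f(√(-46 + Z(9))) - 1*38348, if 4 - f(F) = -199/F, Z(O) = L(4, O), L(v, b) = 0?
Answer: -38344 - 199*I*√46/46 ≈ -38344.0 - 29.341*I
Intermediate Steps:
Z(O) = 0
f(F) = 4 + 199/F (f(F) = 4 - (-199)/F = 4 + 199/F)
f(√(-46 + Z(9))) - 1*38348 = (4 + 199/(√(-46 + 0))) - 1*38348 = (4 + 199/(√(-46))) - 38348 = (4 + 199/((I*√46))) - 38348 = (4 + 199*(-I*√46/46)) - 38348 = (4 - 199*I*√46/46) - 38348 = -38344 - 199*I*√46/46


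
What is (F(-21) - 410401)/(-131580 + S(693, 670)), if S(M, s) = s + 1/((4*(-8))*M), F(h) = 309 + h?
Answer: 395420256/126220007 ≈ 3.1328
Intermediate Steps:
S(M, s) = s - 1/(32*M) (S(M, s) = s + 1/(-32*M) = s - 1/(32*M))
(F(-21) - 410401)/(-131580 + S(693, 670)) = ((309 - 21) - 410401)/(-131580 + (670 - 1/32/693)) = (288 - 410401)/(-131580 + (670 - 1/32*1/693)) = -410113/(-131580 + (670 - 1/22176)) = -410113/(-131580 + 14857919/22176) = -410113/(-2903060161/22176) = -410113*(-22176/2903060161) = 395420256/126220007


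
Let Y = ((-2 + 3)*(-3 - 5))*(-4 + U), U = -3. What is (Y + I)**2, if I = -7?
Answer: 2401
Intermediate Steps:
Y = 56 (Y = ((-2 + 3)*(-3 - 5))*(-4 - 3) = (1*(-8))*(-7) = -8*(-7) = 56)
(Y + I)**2 = (56 - 7)**2 = 49**2 = 2401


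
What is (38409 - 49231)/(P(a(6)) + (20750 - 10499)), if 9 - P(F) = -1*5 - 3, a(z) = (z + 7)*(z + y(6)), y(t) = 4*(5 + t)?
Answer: -5411/5134 ≈ -1.0540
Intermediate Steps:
y(t) = 20 + 4*t
a(z) = (7 + z)*(44 + z) (a(z) = (z + 7)*(z + (20 + 4*6)) = (7 + z)*(z + (20 + 24)) = (7 + z)*(z + 44) = (7 + z)*(44 + z))
P(F) = 17 (P(F) = 9 - (-1*5 - 3) = 9 - (-5 - 3) = 9 - 1*(-8) = 9 + 8 = 17)
(38409 - 49231)/(P(a(6)) + (20750 - 10499)) = (38409 - 49231)/(17 + (20750 - 10499)) = -10822/(17 + 10251) = -10822/10268 = -10822*1/10268 = -5411/5134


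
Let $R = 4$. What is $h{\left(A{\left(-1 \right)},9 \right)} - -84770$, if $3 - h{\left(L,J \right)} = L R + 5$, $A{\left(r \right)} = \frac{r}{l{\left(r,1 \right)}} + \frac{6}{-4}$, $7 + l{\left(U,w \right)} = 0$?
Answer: $\frac{593414}{7} \approx 84773.0$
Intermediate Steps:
$l{\left(U,w \right)} = -7$ ($l{\left(U,w \right)} = -7 + 0 = -7$)
$A{\left(r \right)} = - \frac{3}{2} - \frac{r}{7}$ ($A{\left(r \right)} = \frac{r}{-7} + \frac{6}{-4} = r \left(- \frac{1}{7}\right) + 6 \left(- \frac{1}{4}\right) = - \frac{r}{7} - \frac{3}{2} = - \frac{3}{2} - \frac{r}{7}$)
$h{\left(L,J \right)} = -2 - 4 L$ ($h{\left(L,J \right)} = 3 - \left(L 4 + 5\right) = 3 - \left(4 L + 5\right) = 3 - \left(5 + 4 L\right) = -2 - 4 L$)
$h{\left(A{\left(-1 \right)},9 \right)} - -84770 = \left(-2 - 4 \left(- \frac{3}{2} - - \frac{1}{7}\right)\right) - -84770 = \left(-2 - 4 \left(- \frac{3}{2} + \frac{1}{7}\right)\right) + 84770 = \left(-2 - - \frac{38}{7}\right) + 84770 = \left(-2 + \frac{38}{7}\right) + 84770 = \frac{24}{7} + 84770 = \frac{593414}{7}$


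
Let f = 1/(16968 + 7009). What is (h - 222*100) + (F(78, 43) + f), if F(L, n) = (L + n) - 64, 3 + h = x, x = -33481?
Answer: -1333768578/23977 ≈ -55627.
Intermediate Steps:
f = 1/23977 ≈ 4.1707e-5
h = -33484 (h = -3 - 33481 = -33484)
F(L, n) = -64 + L + n
(h - 222*100) + (F(78, 43) + f) = (-33484 - 222*100) + ((-64 + 78 + 43) + 1/23977) = (-33484 - 22200) + (57 + 1/23977) = -55684 + 1366690/23977 = -1333768578/23977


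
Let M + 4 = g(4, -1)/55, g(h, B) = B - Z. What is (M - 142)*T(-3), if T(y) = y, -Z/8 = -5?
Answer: 24213/55 ≈ 440.24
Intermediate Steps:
Z = 40 (Z = -8*(-5) = 40)
g(h, B) = -40 + B (g(h, B) = B - 1*40 = B - 40 = -40 + B)
M = -261/55 (M = -4 + (-40 - 1)/55 = -4 - 41*1/55 = -4 - 41/55 = -261/55 ≈ -4.7455)
(M - 142)*T(-3) = (-261/55 - 142)*(-3) = -8071/55*(-3) = 24213/55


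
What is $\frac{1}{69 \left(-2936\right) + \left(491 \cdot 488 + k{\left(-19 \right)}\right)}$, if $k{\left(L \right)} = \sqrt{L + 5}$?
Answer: $\frac{18512}{685388295} - \frac{i \sqrt{14}}{1370776590} \approx 2.701 \cdot 10^{-5} - 2.7296 \cdot 10^{-9} i$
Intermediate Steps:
$k{\left(L \right)} = \sqrt{5 + L}$
$\frac{1}{69 \left(-2936\right) + \left(491 \cdot 488 + k{\left(-19 \right)}\right)} = \frac{1}{69 \left(-2936\right) + \left(491 \cdot 488 + \sqrt{5 - 19}\right)} = \frac{1}{-202584 + \left(239608 + \sqrt{-14}\right)} = \frac{1}{-202584 + \left(239608 + i \sqrt{14}\right)} = \frac{1}{37024 + i \sqrt{14}}$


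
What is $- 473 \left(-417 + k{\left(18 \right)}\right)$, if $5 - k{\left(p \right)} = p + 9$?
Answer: $207647$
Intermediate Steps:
$k{\left(p \right)} = -4 - p$ ($k{\left(p \right)} = 5 - \left(p + 9\right) = 5 - \left(9 + p\right) = -4 - p$)
$- 473 \left(-417 + k{\left(18 \right)}\right) = - 473 \left(-417 - 22\right) = \left(-473\right) \left(-439\right) = 207647$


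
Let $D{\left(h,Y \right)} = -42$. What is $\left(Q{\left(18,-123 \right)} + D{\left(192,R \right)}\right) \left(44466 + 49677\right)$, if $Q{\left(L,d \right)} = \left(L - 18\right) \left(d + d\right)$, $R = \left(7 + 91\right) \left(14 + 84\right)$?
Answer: $-3954006$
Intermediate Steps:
$R = 9604$ ($R = 98 \cdot 98 = 9604$)
$Q{\left(L,d \right)} = 2 d \left(-18 + L\right)$ ($Q{\left(L,d \right)} = \left(-18 + L\right) 2 d = 2 d \left(-18 + L\right)$)
$\left(Q{\left(18,-123 \right)} + D{\left(192,R \right)}\right) \left(44466 + 49677\right) = \left(2 \left(-123\right) \left(-18 + 18\right) - 42\right) \left(44466 + 49677\right) = \left(2 \left(-123\right) 0 - 42\right) 94143 = \left(0 - 42\right) 94143 = \left(-42\right) 94143 = -3954006$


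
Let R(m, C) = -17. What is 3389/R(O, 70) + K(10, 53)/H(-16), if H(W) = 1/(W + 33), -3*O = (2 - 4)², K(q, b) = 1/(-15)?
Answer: -51124/255 ≈ -200.49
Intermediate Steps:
K(q, b) = -1/15
O = -4/3 (O = -(2 - 4)²/3 = -⅓*(-2)² = -⅓*4 = -4/3 ≈ -1.3333)
H(W) = 1/(33 + W)
3389/R(O, 70) + K(10, 53)/H(-16) = 3389/(-17) - 1/(15*(1/(33 - 16))) = 3389*(-1/17) - 1/(15*(1/17)) = -3389/17 - 1/(15*1/17) = -3389/17 - 1/15*17 = -3389/17 - 17/15 = -51124/255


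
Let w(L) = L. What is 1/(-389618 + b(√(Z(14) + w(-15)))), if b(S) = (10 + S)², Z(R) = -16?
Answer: -I/(20*√31 + 389549*I) ≈ -2.5671e-6 - 7.3381e-10*I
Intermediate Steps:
1/(-389618 + b(√(Z(14) + w(-15)))) = 1/(-389618 + (10 + √(-16 - 15))²) = 1/(-389618 + (10 + √(-31))²) = 1/(-389618 + (10 + I*√31)²)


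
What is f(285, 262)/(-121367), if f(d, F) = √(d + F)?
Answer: -√547/121367 ≈ -0.00019271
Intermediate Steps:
f(d, F) = √(F + d)
f(285, 262)/(-121367) = √(262 + 285)/(-121367) = √547*(-1/121367) = -√547/121367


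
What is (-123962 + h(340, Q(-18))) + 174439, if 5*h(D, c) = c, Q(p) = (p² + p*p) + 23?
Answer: 253056/5 ≈ 50611.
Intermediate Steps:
Q(p) = 23 + 2*p² (Q(p) = (p² + p²) + 23 = 2*p² + 23 = 23 + 2*p²)
h(D, c) = c/5
(-123962 + h(340, Q(-18))) + 174439 = (-123962 + (23 + 2*(-18)²)/5) + 174439 = (-123962 + (23 + 2*324)/5) + 174439 = (-123962 + (23 + 648)/5) + 174439 = (-123962 + (⅕)*671) + 174439 = (-123962 + 671/5) + 174439 = -619139/5 + 174439 = 253056/5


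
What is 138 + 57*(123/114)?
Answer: 399/2 ≈ 199.50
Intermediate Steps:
138 + 57*(123/114) = 138 + 57*(123*(1/114)) = 138 + 57*(41/38) = 138 + 123/2 = 399/2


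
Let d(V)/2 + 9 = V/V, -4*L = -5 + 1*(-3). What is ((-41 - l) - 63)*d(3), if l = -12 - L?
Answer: 1440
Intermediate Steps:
L = 2 (L = -(-5 + 1*(-3))/4 = -(-5 - 3)/4 = -¼*(-8) = 2)
l = -14 (l = -12 - 1*2 = -12 - 2 = -14)
d(V) = -16 (d(V) = -18 + 2*(V/V) = -18 + 2*1 = -18 + 2 = -16)
((-41 - l) - 63)*d(3) = ((-41 - 1*(-14)) - 63)*(-16) = ((-41 + 14) - 63)*(-16) = (-27 - 63)*(-16) = -90*(-16) = 1440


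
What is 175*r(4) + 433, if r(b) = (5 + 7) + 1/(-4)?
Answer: 9957/4 ≈ 2489.3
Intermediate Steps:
r(b) = 47/4 (r(b) = 12 - ¼ = 47/4)
175*r(4) + 433 = 175*(47/4) + 433 = 8225/4 + 433 = 9957/4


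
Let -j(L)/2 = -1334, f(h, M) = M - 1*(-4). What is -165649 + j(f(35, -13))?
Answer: -162981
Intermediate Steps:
f(h, M) = 4 + M (f(h, M) = M + 4 = 4 + M)
j(L) = 2668 (j(L) = -2*(-1334) = 2668)
-165649 + j(f(35, -13)) = -165649 + 2668 = -162981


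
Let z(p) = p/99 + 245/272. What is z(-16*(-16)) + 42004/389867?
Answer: 37734526741/10498338576 ≈ 3.5943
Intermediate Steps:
z(p) = 245/272 + p/99 (z(p) = p*(1/99) + 245*(1/272) = p/99 + 245/272 = 245/272 + p/99)
z(-16*(-16)) + 42004/389867 = (245/272 + (-16*(-16))/99) + 42004/389867 = (245/272 + (1/99)*256) + 42004*(1/389867) = (245/272 + 256/99) + 42004/389867 = 93887/26928 + 42004/389867 = 37734526741/10498338576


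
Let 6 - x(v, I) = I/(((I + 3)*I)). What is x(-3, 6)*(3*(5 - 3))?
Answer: 106/3 ≈ 35.333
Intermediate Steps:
x(v, I) = 6 - 1/(3 + I) (x(v, I) = 6 - I/((I + 3)*I) = 6 - I/((3 + I)*I) = 6 - I/(I*(3 + I)) = 6 - I*1/(I*(3 + I)) = 6 - 1/(3 + I))
x(-3, 6)*(3*(5 - 3)) = ((17 + 6*6)/(3 + 6))*(3*(5 - 3)) = ((17 + 36)/9)*(3*2) = ((⅑)*53)*6 = (53/9)*6 = 106/3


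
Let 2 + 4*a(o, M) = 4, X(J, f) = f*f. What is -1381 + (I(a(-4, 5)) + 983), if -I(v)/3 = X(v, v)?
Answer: -1595/4 ≈ -398.75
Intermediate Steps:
X(J, f) = f²
a(o, M) = ½ (a(o, M) = -½ + (¼)*4 = -½ + 1 = ½)
I(v) = -3*v²
-1381 + (I(a(-4, 5)) + 983) = -1381 + (-3*(½)² + 983) = -1381 + (-3*¼ + 983) = -1381 + (-¾ + 983) = -1381 + 3929/4 = -1595/4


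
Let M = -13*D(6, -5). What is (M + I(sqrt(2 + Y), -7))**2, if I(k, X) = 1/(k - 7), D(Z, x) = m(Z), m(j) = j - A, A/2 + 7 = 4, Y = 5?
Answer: 1536446/63 + 937*sqrt(7)/126 ≈ 24408.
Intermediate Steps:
A = -6 (A = -14 + 2*4 = -14 + 8 = -6)
m(j) = 6 + j (m(j) = j - 1*(-6) = j + 6 = 6 + j)
D(Z, x) = 6 + Z
I(k, X) = 1/(-7 + k)
M = -156 (M = -13*(6 + 6) = -13*12 = -156)
(M + I(sqrt(2 + Y), -7))**2 = (-156 + 1/(-7 + sqrt(2 + 5)))**2 = (-156 + 1/(-7 + sqrt(7)))**2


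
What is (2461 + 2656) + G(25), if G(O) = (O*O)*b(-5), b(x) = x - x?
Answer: 5117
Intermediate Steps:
b(x) = 0
G(O) = 0 (G(O) = (O*O)*0 = O²*0 = 0)
(2461 + 2656) + G(25) = (2461 + 2656) + 0 = 5117 + 0 = 5117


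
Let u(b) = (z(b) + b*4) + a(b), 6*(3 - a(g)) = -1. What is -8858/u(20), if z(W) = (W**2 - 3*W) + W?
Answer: -53148/2659 ≈ -19.988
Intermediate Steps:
a(g) = 19/6 (a(g) = 3 - 1/6*(-1) = 3 + 1/6 = 19/6)
z(W) = W**2 - 2*W
u(b) = 19/6 + 4*b + b*(-2 + b) (u(b) = (b*(-2 + b) + b*4) + 19/6 = (b*(-2 + b) + 4*b) + 19/6 = (4*b + b*(-2 + b)) + 19/6 = 19/6 + 4*b + b*(-2 + b))
-8858/u(20) = -8858/(19/6 + 20**2 + 2*20) = -8858/(19/6 + 400 + 40) = -8858/2659/6 = -8858*6/2659 = -53148/2659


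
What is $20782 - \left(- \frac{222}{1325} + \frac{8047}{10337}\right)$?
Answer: $\frac{284632815089}{13696525} \approx 20781.0$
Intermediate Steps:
$20782 - \left(- \frac{222}{1325} + \frac{8047}{10337}\right) = 20782 - \frac{8367461}{13696525} = \frac{284632815089}{13696525}$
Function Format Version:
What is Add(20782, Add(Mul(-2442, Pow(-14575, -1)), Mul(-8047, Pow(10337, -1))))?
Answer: Rational(284632815089, 13696525) ≈ 20781.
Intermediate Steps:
Add(20782, Add(Mul(-2442, Pow(-14575, -1)), Mul(-8047, Pow(10337, -1)))) = Add(20782, Add(Mul(-2442, Rational(-1, 14575)), Mul(-8047, Rational(1, 10337)))) = Add(20782, Add(Rational(222, 1325), Rational(-8047, 10337))) = Add(20782, Rational(-8367461, 13696525)) = Rational(284632815089, 13696525)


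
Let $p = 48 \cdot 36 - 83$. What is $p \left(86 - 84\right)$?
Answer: $3290$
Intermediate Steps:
$p = 1645$ ($p = 1728 - 83 = 1645$)
$p \left(86 - 84\right) = 1645 \left(86 - 84\right) = 1645 \cdot 2 = 3290$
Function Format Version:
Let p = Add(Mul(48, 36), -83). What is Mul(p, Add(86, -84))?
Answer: 3290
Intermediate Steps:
p = 1645 (p = Add(1728, -83) = 1645)
Mul(p, Add(86, -84)) = Mul(1645, Add(86, -84)) = Mul(1645, 2) = 3290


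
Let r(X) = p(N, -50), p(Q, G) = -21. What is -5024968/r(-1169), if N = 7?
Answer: 5024968/21 ≈ 2.3928e+5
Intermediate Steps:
r(X) = -21
-5024968/r(-1169) = -5024968/(-21) = -5024968*(-1/21) = 5024968/21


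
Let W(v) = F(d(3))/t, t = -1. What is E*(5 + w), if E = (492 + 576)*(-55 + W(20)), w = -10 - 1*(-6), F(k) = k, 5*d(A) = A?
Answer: -296904/5 ≈ -59381.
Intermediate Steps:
d(A) = A/5
w = -4 (w = -10 + 6 = -4)
W(v) = -⅗ (W(v) = ((⅕)*3)/(-1) = (⅗)*(-1) = -⅗)
E = -296904/5 (E = (492 + 576)*(-55 - ⅗) = 1068*(-278/5) = -296904/5 ≈ -59381.)
E*(5 + w) = -296904*(5 - 4)/5 = -296904/5*1 = -296904/5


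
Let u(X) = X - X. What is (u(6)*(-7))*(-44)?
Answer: 0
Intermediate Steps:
u(X) = 0
(u(6)*(-7))*(-44) = (0*(-7))*(-44) = 0*(-44) = 0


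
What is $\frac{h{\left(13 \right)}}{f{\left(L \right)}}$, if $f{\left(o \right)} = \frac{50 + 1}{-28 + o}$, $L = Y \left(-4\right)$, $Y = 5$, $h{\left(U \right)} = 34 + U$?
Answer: $- \frac{752}{17} \approx -44.235$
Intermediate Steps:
$L = -20$ ($L = 5 \left(-4\right) = -20$)
$f{\left(o \right)} = \frac{51}{-28 + o}$
$\frac{h{\left(13 \right)}}{f{\left(L \right)}} = \frac{34 + 13}{51 \frac{1}{-28 - 20}} = \frac{47}{51 \frac{1}{-48}} = \frac{47}{51 \left(- \frac{1}{48}\right)} = \frac{47}{- \frac{17}{16}} = 47 \left(- \frac{16}{17}\right) = - \frac{752}{17}$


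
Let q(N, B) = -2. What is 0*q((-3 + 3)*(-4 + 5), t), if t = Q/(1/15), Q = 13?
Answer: 0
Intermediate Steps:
t = 195 (t = 13/(1/15) = 13*15 = 195)
0*q((-3 + 3)*(-4 + 5), t) = 0*(-2) = 0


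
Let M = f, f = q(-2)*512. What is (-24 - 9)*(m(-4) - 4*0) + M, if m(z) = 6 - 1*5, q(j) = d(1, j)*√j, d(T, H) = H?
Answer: -33 - 1024*I*√2 ≈ -33.0 - 1448.2*I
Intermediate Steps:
q(j) = j^(3/2) (q(j) = j*√j = j^(3/2))
m(z) = 1 (m(z) = 6 - 5 = 1)
f = -1024*I*√2 (f = (-2)^(3/2)*512 = -2*I*√2*512 = -1024*I*√2 ≈ -1448.2*I)
M = -1024*I*√2 ≈ -1448.2*I
(-24 - 9)*(m(-4) - 4*0) + M = (-24 - 9)*(1 - 4*0) - 1024*I*√2 = -33*(1 + 0) - 1024*I*√2 = -33*1 - 1024*I*√2 = -33 - 1024*I*√2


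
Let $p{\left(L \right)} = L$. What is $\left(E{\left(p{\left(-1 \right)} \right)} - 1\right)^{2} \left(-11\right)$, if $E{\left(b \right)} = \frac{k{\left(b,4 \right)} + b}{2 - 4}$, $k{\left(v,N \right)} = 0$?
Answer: $- \frac{11}{4} \approx -2.75$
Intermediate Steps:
$E{\left(b \right)} = - \frac{b}{2}$ ($E{\left(b \right)} = \frac{0 + b}{2 - 4} = \frac{b}{-2} = b \left(- \frac{1}{2}\right) = - \frac{b}{2}$)
$\left(E{\left(p{\left(-1 \right)} \right)} - 1\right)^{2} \left(-11\right) = \left(\left(- \frac{1}{2}\right) \left(-1\right) - 1\right)^{2} \left(-11\right) = \left(\frac{1}{2} - 1\right)^{2} \left(-11\right) = \left(- \frac{1}{2}\right)^{2} \left(-11\right) = \frac{1}{4} \left(-11\right) = - \frac{11}{4}$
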